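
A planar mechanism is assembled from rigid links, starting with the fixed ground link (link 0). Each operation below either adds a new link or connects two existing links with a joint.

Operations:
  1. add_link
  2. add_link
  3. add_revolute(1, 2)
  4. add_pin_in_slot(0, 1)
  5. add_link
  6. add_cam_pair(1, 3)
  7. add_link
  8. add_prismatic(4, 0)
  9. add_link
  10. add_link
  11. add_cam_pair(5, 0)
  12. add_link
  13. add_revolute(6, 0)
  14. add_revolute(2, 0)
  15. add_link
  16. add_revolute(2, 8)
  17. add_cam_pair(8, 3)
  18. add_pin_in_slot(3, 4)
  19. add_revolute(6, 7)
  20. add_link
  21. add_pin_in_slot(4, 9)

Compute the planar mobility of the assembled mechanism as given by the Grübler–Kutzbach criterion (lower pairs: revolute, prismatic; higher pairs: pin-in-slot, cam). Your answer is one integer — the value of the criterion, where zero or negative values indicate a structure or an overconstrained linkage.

link 0 = ground. State L|J1|J2 = 1|0|0
+link1  2|0|0
+link2  3|0|0
R(1,2) f=1→J1  3|1|0
PS(0,1) f=2→J2  3|1|1
+link3  4|1|1
C(1,3) f=2→J2  4|1|2
+link4  5|1|2
P(4,0) f=1→J1  5|2|2
+link5  6|2|2
+link6  7|2|2
C(5,0) f=2→J2  7|2|3
+link7  8|2|3
R(6,0) f=1→J1  8|3|3
R(2,0) f=1→J1  8|4|3
+link8  9|4|3
R(2,8) f=1→J1  9|5|3
C(8,3) f=2→J2  9|5|4
PS(3,4) f=2→J2  9|5|5
R(6,7) f=1→J1  9|6|5
+link9  10|6|5
PS(4,9) f=2→J2  10|6|6
M = 3(10−1)−2·6−6 = 27−12−6 = 9

M = 9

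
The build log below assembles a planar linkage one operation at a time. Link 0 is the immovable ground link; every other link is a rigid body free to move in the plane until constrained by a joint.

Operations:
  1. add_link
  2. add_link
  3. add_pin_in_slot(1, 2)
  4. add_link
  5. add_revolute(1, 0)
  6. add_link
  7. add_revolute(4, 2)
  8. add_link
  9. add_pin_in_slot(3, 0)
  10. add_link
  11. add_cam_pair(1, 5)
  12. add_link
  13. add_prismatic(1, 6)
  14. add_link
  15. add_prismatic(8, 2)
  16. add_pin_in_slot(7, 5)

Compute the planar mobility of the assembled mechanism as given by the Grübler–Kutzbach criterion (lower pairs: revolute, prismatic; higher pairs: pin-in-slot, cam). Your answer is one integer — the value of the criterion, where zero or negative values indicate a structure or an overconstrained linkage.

ground; <1,0,0>
#1 <2,0,0>
#2 <3,0,0>
PS:1↔2 J2 <3,0,1>
#3 <4,0,1>
R:1↔0 J1 <4,1,1>
#4 <5,1,1>
R:4↔2 J1 <5,2,1>
#5 <6,2,1>
PS:3↔0 J2 <6,2,2>
#6 <7,2,2>
C:1↔5 J2 <7,2,3>
#7 <8,2,3>
P:1↔6 J1 <8,3,3>
#8 <9,3,3>
P:8↔2 J1 <9,4,3>
PS:7↔5 J2 <9,4,4>
3×8 − 2×4 − 1×4 = 12

M = 12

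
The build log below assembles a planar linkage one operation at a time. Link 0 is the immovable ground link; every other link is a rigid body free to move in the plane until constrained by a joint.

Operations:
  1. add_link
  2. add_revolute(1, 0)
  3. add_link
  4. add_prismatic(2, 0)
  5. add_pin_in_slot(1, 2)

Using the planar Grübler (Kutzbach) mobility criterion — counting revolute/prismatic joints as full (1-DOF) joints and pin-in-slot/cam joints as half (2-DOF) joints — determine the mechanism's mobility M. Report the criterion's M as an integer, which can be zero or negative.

M = 1

[1;0;0] (link 0 is ground)
L+ [2;0;0]
R(1,0)∈J1 [2;1;0]
L+ [3;1;0]
P(2,0)∈J1 [3;2;0]
PS(1,2)∈J2 [3;2;1]
mobility = 6 − 4 − 1 = 1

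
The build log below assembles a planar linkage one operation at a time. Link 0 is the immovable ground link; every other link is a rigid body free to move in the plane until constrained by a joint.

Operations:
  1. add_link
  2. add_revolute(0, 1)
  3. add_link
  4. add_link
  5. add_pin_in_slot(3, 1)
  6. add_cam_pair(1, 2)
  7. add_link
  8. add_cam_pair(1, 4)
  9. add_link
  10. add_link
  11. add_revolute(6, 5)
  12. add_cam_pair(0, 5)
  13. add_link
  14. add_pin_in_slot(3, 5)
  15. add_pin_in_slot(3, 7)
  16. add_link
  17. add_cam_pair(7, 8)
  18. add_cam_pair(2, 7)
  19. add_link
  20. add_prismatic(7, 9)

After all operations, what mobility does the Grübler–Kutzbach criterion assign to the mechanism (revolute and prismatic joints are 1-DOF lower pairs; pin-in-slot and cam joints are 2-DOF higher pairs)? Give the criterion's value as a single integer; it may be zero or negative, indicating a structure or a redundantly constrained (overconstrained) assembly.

M = 13

ground; <1,0,0>
#1 <2,0,0>
R:0↔1 J1 <2,1,0>
#2 <3,1,0>
#3 <4,1,0>
PS:3↔1 J2 <4,1,1>
C:1↔2 J2 <4,1,2>
#4 <5,1,2>
C:1↔4 J2 <5,1,3>
#5 <6,1,3>
#6 <7,1,3>
R:6↔5 J1 <7,2,3>
C:0↔5 J2 <7,2,4>
#7 <8,2,4>
PS:3↔5 J2 <8,2,5>
PS:3↔7 J2 <8,2,6>
#8 <9,2,6>
C:7↔8 J2 <9,2,7>
C:2↔7 J2 <9,2,8>
#9 <10,2,8>
P:7↔9 J1 <10,3,8>
3×9 − 2×3 − 1×8 = 13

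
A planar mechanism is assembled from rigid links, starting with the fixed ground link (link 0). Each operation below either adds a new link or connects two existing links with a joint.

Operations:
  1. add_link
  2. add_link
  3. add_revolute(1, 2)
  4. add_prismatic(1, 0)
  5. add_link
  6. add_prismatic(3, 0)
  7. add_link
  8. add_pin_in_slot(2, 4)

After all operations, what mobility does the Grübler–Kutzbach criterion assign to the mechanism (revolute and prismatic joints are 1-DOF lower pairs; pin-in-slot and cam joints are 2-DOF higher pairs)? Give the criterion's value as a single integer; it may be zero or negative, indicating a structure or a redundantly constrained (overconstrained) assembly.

link 0 = ground. State L|J1|J2 = 1|0|0
+link1  2|0|0
+link2  3|0|0
R(1,2) f=1→J1  3|1|0
P(1,0) f=1→J1  3|2|0
+link3  4|2|0
P(3,0) f=1→J1  4|3|0
+link4  5|3|0
PS(2,4) f=2→J2  5|3|1
M = 3(5−1)−2·3−1 = 12−6−1 = 5

M = 5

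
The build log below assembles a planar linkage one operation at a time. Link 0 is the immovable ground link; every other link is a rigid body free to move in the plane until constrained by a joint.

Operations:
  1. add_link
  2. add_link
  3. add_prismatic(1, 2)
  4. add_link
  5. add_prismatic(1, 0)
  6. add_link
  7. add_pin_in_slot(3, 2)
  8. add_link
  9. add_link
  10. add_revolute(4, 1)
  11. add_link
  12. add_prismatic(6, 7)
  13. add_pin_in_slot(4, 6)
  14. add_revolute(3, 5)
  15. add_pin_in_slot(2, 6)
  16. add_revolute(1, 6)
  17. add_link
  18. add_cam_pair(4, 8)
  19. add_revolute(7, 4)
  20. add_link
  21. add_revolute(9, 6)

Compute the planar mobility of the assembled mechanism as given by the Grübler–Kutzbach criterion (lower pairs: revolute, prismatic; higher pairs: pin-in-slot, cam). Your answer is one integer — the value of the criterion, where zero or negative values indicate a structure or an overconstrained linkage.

M = 7

[1;0;0] (link 0 is ground)
L+ [2;0;0]
L+ [3;0;0]
P(1,2)∈J1 [3;1;0]
L+ [4;1;0]
P(1,0)∈J1 [4;2;0]
L+ [5;2;0]
PS(3,2)∈J2 [5;2;1]
L+ [6;2;1]
L+ [7;2;1]
R(4,1)∈J1 [7;3;1]
L+ [8;3;1]
P(6,7)∈J1 [8;4;1]
PS(4,6)∈J2 [8;4;2]
R(3,5)∈J1 [8;5;2]
PS(2,6)∈J2 [8;5;3]
R(1,6)∈J1 [8;6;3]
L+ [9;6;3]
C(4,8)∈J2 [9;6;4]
R(7,4)∈J1 [9;7;4]
L+ [10;7;4]
R(9,6)∈J1 [10;8;4]
mobility = 27 − 16 − 4 = 7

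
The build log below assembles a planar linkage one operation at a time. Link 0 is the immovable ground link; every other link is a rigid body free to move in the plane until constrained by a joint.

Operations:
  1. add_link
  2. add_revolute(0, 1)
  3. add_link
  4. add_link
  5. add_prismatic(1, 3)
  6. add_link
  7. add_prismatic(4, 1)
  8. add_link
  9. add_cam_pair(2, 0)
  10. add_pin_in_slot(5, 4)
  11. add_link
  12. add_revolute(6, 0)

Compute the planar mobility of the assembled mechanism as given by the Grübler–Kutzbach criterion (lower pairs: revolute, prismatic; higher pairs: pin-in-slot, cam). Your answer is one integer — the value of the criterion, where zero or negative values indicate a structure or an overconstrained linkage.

[1;0;0] (link 0 is ground)
L+ [2;0;0]
R(0,1)∈J1 [2;1;0]
L+ [3;1;0]
L+ [4;1;0]
P(1,3)∈J1 [4;2;0]
L+ [5;2;0]
P(4,1)∈J1 [5;3;0]
L+ [6;3;0]
C(2,0)∈J2 [6;3;1]
PS(5,4)∈J2 [6;3;2]
L+ [7;3;2]
R(6,0)∈J1 [7;4;2]
mobility = 18 − 8 − 2 = 8

M = 8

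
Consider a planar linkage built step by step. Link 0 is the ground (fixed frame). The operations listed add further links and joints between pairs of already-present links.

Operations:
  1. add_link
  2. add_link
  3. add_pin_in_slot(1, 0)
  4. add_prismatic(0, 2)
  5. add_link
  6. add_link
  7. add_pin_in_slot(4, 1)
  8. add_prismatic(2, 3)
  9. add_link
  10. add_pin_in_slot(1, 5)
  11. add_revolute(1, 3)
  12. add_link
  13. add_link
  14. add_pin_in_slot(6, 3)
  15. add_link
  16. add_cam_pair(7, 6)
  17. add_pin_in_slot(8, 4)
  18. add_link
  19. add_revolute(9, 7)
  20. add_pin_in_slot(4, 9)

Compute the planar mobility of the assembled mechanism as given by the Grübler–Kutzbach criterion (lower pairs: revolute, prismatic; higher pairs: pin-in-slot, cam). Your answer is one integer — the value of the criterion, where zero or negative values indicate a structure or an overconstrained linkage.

[1;0;0] (link 0 is ground)
L+ [2;0;0]
L+ [3;0;0]
PS(1,0)∈J2 [3;0;1]
P(0,2)∈J1 [3;1;1]
L+ [4;1;1]
L+ [5;1;1]
PS(4,1)∈J2 [5;1;2]
P(2,3)∈J1 [5;2;2]
L+ [6;2;2]
PS(1,5)∈J2 [6;2;3]
R(1,3)∈J1 [6;3;3]
L+ [7;3;3]
L+ [8;3;3]
PS(6,3)∈J2 [8;3;4]
L+ [9;3;4]
C(7,6)∈J2 [9;3;5]
PS(8,4)∈J2 [9;3;6]
L+ [10;3;6]
R(9,7)∈J1 [10;4;6]
PS(4,9)∈J2 [10;4;7]
mobility = 27 − 8 − 7 = 12

M = 12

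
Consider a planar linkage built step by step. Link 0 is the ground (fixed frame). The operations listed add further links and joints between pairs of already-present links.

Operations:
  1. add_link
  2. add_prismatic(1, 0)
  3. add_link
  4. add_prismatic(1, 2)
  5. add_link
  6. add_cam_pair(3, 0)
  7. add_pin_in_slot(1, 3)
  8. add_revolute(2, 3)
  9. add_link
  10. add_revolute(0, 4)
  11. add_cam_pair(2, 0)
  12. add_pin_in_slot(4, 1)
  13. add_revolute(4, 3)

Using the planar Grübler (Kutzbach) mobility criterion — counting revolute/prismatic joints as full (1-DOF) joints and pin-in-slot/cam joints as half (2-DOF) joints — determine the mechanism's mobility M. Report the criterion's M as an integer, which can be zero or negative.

M = -2

(L,J1,J2)=(1,0,0); link0 fixed
link1: (2,0,0)
P 1-0 [J1]: (2,1,0)
link2: (3,1,0)
P 1-2 [J1]: (3,2,0)
link3: (4,2,0)
C 3-0 [J2]: (4,2,1)
PS 1-3 [J2]: (4,2,2)
R 2-3 [J1]: (4,3,2)
link4: (5,3,2)
R 0-4 [J1]: (5,4,2)
C 2-0 [J2]: (5,4,3)
PS 4-1 [J2]: (5,4,4)
R 4-3 [J1]: (5,5,4)
Grübler: 3·4 − 2·5 − 4 = -2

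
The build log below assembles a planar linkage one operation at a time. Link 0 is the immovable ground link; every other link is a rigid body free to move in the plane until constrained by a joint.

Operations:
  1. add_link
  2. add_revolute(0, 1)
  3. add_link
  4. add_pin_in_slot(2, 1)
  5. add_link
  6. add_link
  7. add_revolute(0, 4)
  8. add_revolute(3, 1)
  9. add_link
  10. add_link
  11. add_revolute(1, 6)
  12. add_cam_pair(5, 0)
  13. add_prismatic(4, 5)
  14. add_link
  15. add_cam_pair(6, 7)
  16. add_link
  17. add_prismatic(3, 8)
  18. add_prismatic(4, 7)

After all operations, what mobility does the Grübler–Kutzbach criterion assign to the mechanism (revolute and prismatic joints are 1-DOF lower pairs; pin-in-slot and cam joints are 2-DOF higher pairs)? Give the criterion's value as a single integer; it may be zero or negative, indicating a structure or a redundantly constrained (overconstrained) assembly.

(L,J1,J2)=(1,0,0); link0 fixed
link1: (2,0,0)
R 0-1 [J1]: (2,1,0)
link2: (3,1,0)
PS 2-1 [J2]: (3,1,1)
link3: (4,1,1)
link4: (5,1,1)
R 0-4 [J1]: (5,2,1)
R 3-1 [J1]: (5,3,1)
link5: (6,3,1)
link6: (7,3,1)
R 1-6 [J1]: (7,4,1)
C 5-0 [J2]: (7,4,2)
P 4-5 [J1]: (7,5,2)
link7: (8,5,2)
C 6-7 [J2]: (8,5,3)
link8: (9,5,3)
P 3-8 [J1]: (9,6,3)
P 4-7 [J1]: (9,7,3)
Grübler: 3·8 − 2·7 − 3 = 7

M = 7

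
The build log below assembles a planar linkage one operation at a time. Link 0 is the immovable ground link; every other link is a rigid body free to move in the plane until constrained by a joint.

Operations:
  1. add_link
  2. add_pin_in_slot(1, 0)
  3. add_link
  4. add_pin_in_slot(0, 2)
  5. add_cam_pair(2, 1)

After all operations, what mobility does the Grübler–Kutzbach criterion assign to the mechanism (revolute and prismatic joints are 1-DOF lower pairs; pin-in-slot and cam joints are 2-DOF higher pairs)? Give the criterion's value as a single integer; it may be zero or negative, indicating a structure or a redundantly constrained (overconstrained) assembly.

(L,J1,J2)=(1,0,0); link0 fixed
link1: (2,0,0)
PS 1-0 [J2]: (2,0,1)
link2: (3,0,1)
PS 0-2 [J2]: (3,0,2)
C 2-1 [J2]: (3,0,3)
Grübler: 3·2 − 2·0 − 3 = 3

M = 3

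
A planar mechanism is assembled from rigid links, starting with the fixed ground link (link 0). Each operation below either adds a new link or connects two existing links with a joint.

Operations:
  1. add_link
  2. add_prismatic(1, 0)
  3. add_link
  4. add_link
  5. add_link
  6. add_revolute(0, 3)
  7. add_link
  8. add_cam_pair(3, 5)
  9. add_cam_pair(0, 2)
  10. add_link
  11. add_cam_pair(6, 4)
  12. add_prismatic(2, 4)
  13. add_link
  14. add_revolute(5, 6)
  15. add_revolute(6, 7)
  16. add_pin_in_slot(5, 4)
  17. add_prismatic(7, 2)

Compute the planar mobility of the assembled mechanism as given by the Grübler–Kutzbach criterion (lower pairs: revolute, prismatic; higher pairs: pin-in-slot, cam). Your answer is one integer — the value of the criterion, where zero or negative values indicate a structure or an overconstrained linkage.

M = 5

ground; <1,0,0>
#1 <2,0,0>
P:1↔0 J1 <2,1,0>
#2 <3,1,0>
#3 <4,1,0>
#4 <5,1,0>
R:0↔3 J1 <5,2,0>
#5 <6,2,0>
C:3↔5 J2 <6,2,1>
C:0↔2 J2 <6,2,2>
#6 <7,2,2>
C:6↔4 J2 <7,2,3>
P:2↔4 J1 <7,3,3>
#7 <8,3,3>
R:5↔6 J1 <8,4,3>
R:6↔7 J1 <8,5,3>
PS:5↔4 J2 <8,5,4>
P:7↔2 J1 <8,6,4>
3×7 − 2×6 − 1×4 = 5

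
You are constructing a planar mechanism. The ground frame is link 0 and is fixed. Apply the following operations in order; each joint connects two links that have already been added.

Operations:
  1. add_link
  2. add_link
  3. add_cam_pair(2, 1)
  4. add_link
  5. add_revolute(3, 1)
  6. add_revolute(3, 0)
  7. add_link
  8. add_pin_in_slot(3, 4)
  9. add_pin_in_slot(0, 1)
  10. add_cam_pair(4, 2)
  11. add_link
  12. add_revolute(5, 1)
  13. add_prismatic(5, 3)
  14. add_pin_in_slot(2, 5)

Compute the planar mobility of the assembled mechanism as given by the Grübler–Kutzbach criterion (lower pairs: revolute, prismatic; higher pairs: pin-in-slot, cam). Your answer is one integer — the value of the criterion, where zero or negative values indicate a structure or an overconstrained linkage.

M = 2

L=1 J1=0 J2=0
add link → L=2 J1=0 J2=0
add link → L=3 J1=0 J2=0
C@2,1 dof=2 J2 → L=3 J1=0 J2=1
add link → L=4 J1=0 J2=1
R@3,1 dof=1 J1 → L=4 J1=1 J2=1
R@3,0 dof=1 J1 → L=4 J1=2 J2=1
add link → L=5 J1=2 J2=1
PS@3,4 dof=2 J2 → L=5 J1=2 J2=2
PS@0,1 dof=2 J2 → L=5 J1=2 J2=3
C@4,2 dof=2 J2 → L=5 J1=2 J2=4
add link → L=6 J1=2 J2=4
R@5,1 dof=1 J1 → L=6 J1=3 J2=4
P@5,3 dof=1 J1 → L=6 J1=4 J2=4
PS@2,5 dof=2 J2 → L=6 J1=4 J2=5
M=3(L−1)−2J1−J2=3·5−2·4−5=2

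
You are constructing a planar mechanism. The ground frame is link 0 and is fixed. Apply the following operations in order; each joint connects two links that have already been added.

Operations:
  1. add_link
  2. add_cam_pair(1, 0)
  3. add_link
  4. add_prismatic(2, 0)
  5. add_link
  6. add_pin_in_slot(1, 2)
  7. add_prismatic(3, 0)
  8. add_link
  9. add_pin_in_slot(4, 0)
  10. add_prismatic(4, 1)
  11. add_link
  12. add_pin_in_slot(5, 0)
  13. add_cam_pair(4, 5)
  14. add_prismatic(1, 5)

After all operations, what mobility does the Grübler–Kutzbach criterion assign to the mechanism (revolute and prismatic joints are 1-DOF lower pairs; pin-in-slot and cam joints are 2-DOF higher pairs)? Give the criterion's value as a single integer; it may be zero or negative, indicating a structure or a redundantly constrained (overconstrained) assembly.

M = 2

[1;0;0] (link 0 is ground)
L+ [2;0;0]
C(1,0)∈J2 [2;0;1]
L+ [3;0;1]
P(2,0)∈J1 [3;1;1]
L+ [4;1;1]
PS(1,2)∈J2 [4;1;2]
P(3,0)∈J1 [4;2;2]
L+ [5;2;2]
PS(4,0)∈J2 [5;2;3]
P(4,1)∈J1 [5;3;3]
L+ [6;3;3]
PS(5,0)∈J2 [6;3;4]
C(4,5)∈J2 [6;3;5]
P(1,5)∈J1 [6;4;5]
mobility = 15 − 8 − 5 = 2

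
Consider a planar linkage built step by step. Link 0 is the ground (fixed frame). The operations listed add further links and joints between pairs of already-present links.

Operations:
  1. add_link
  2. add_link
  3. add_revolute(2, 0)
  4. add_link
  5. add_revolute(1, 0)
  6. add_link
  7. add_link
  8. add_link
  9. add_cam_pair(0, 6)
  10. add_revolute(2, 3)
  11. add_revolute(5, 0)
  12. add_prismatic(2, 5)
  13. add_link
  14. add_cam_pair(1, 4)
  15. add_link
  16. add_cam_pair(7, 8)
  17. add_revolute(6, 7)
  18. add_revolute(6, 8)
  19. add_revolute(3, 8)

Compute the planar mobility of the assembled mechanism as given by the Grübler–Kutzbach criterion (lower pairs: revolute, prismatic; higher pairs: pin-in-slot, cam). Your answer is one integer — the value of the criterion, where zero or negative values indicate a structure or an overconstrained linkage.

M = 5

L=1 J1=0 J2=0
add link → L=2 J1=0 J2=0
add link → L=3 J1=0 J2=0
R@2,0 dof=1 J1 → L=3 J1=1 J2=0
add link → L=4 J1=1 J2=0
R@1,0 dof=1 J1 → L=4 J1=2 J2=0
add link → L=5 J1=2 J2=0
add link → L=6 J1=2 J2=0
add link → L=7 J1=2 J2=0
C@0,6 dof=2 J2 → L=7 J1=2 J2=1
R@2,3 dof=1 J1 → L=7 J1=3 J2=1
R@5,0 dof=1 J1 → L=7 J1=4 J2=1
P@2,5 dof=1 J1 → L=7 J1=5 J2=1
add link → L=8 J1=5 J2=1
C@1,4 dof=2 J2 → L=8 J1=5 J2=2
add link → L=9 J1=5 J2=2
C@7,8 dof=2 J2 → L=9 J1=5 J2=3
R@6,7 dof=1 J1 → L=9 J1=6 J2=3
R@6,8 dof=1 J1 → L=9 J1=7 J2=3
R@3,8 dof=1 J1 → L=9 J1=8 J2=3
M=3(L−1)−2J1−J2=3·8−2·8−3=5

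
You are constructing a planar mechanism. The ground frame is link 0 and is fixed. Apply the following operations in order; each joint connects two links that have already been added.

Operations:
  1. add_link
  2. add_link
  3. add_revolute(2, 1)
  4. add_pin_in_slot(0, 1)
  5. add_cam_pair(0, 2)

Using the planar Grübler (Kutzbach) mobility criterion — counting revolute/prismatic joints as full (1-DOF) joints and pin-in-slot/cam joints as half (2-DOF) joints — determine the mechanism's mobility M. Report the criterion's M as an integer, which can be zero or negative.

M = 2

ground; <1,0,0>
#1 <2,0,0>
#2 <3,0,0>
R:2↔1 J1 <3,1,0>
PS:0↔1 J2 <3,1,1>
C:0↔2 J2 <3,1,2>
3×2 − 2×1 − 1×2 = 2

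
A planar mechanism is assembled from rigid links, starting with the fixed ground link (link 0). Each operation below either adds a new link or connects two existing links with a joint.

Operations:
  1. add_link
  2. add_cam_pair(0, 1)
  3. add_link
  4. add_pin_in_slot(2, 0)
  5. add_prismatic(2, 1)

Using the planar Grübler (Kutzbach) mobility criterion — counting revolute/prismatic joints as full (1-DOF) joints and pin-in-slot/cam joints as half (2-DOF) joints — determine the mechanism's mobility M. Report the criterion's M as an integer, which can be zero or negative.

[1;0;0] (link 0 is ground)
L+ [2;0;0]
C(0,1)∈J2 [2;0;1]
L+ [3;0;1]
PS(2,0)∈J2 [3;0;2]
P(2,1)∈J1 [3;1;2]
mobility = 6 − 2 − 2 = 2

M = 2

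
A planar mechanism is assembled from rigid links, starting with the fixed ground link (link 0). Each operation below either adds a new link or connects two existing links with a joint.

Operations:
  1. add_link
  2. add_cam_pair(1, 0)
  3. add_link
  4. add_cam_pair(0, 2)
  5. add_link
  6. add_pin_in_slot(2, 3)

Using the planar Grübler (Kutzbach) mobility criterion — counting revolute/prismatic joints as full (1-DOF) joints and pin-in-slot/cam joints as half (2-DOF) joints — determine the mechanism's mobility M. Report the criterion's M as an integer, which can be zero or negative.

M = 6

[1;0;0] (link 0 is ground)
L+ [2;0;0]
C(1,0)∈J2 [2;0;1]
L+ [3;0;1]
C(0,2)∈J2 [3;0;2]
L+ [4;0;2]
PS(2,3)∈J2 [4;0;3]
mobility = 9 − 0 − 3 = 6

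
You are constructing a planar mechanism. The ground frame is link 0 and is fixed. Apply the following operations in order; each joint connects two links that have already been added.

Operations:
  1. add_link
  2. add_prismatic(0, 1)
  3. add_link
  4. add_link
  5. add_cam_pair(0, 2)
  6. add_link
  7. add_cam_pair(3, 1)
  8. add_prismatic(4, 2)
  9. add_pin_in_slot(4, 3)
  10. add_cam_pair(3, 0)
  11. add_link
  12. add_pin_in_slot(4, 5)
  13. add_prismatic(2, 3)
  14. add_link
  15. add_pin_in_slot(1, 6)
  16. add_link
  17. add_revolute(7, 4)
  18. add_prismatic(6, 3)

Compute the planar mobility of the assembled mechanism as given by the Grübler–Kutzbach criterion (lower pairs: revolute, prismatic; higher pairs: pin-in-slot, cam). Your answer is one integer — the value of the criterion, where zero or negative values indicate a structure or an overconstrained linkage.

[1;0;0] (link 0 is ground)
L+ [2;0;0]
P(0,1)∈J1 [2;1;0]
L+ [3;1;0]
L+ [4;1;0]
C(0,2)∈J2 [4;1;1]
L+ [5;1;1]
C(3,1)∈J2 [5;1;2]
P(4,2)∈J1 [5;2;2]
PS(4,3)∈J2 [5;2;3]
C(3,0)∈J2 [5;2;4]
L+ [6;2;4]
PS(4,5)∈J2 [6;2;5]
P(2,3)∈J1 [6;3;5]
L+ [7;3;5]
PS(1,6)∈J2 [7;3;6]
L+ [8;3;6]
R(7,4)∈J1 [8;4;6]
P(6,3)∈J1 [8;5;6]
mobility = 21 − 10 − 6 = 5

M = 5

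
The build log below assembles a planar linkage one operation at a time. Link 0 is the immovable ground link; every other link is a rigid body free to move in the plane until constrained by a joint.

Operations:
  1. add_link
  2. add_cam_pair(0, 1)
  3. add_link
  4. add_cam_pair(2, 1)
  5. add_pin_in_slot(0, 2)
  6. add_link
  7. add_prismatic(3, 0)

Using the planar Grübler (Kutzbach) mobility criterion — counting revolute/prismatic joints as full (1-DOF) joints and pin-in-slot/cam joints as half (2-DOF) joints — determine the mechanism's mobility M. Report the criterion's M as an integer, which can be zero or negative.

M = 4

(L,J1,J2)=(1,0,0); link0 fixed
link1: (2,0,0)
C 0-1 [J2]: (2,0,1)
link2: (3,0,1)
C 2-1 [J2]: (3,0,2)
PS 0-2 [J2]: (3,0,3)
link3: (4,0,3)
P 3-0 [J1]: (4,1,3)
Grübler: 3·3 − 2·1 − 3 = 4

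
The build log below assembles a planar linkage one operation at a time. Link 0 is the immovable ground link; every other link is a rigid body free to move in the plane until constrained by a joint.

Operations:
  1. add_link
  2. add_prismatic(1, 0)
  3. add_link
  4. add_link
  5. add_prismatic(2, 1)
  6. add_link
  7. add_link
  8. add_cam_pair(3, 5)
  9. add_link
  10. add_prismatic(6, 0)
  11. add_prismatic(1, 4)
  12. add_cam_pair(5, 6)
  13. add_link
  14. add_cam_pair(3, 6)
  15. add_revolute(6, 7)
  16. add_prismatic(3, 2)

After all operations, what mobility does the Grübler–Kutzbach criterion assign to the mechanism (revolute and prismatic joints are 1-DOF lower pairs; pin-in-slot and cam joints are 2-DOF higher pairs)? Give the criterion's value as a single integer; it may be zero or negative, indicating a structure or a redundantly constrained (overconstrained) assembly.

M = 6

[1;0;0] (link 0 is ground)
L+ [2;0;0]
P(1,0)∈J1 [2;1;0]
L+ [3;1;0]
L+ [4;1;0]
P(2,1)∈J1 [4;2;0]
L+ [5;2;0]
L+ [6;2;0]
C(3,5)∈J2 [6;2;1]
L+ [7;2;1]
P(6,0)∈J1 [7;3;1]
P(1,4)∈J1 [7;4;1]
C(5,6)∈J2 [7;4;2]
L+ [8;4;2]
C(3,6)∈J2 [8;4;3]
R(6,7)∈J1 [8;5;3]
P(3,2)∈J1 [8;6;3]
mobility = 21 − 12 − 3 = 6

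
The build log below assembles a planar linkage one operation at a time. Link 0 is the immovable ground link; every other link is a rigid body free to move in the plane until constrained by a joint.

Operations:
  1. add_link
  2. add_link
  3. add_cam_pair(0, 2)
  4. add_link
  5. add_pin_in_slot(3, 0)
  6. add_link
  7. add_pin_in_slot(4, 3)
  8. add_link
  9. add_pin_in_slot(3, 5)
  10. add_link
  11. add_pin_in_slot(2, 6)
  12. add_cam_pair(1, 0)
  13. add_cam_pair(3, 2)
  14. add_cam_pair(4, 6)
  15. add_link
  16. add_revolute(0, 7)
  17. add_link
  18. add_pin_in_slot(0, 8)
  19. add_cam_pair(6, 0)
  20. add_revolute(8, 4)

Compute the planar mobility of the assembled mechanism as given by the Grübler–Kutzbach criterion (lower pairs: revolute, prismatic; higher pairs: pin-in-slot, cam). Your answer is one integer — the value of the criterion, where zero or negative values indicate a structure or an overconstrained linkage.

ground; <1,0,0>
#1 <2,0,0>
#2 <3,0,0>
C:0↔2 J2 <3,0,1>
#3 <4,0,1>
PS:3↔0 J2 <4,0,2>
#4 <5,0,2>
PS:4↔3 J2 <5,0,3>
#5 <6,0,3>
PS:3↔5 J2 <6,0,4>
#6 <7,0,4>
PS:2↔6 J2 <7,0,5>
C:1↔0 J2 <7,0,6>
C:3↔2 J2 <7,0,7>
C:4↔6 J2 <7,0,8>
#7 <8,0,8>
R:0↔7 J1 <8,1,8>
#8 <9,1,8>
PS:0↔8 J2 <9,1,9>
C:6↔0 J2 <9,1,10>
R:8↔4 J1 <9,2,10>
3×8 − 2×2 − 1×10 = 10

M = 10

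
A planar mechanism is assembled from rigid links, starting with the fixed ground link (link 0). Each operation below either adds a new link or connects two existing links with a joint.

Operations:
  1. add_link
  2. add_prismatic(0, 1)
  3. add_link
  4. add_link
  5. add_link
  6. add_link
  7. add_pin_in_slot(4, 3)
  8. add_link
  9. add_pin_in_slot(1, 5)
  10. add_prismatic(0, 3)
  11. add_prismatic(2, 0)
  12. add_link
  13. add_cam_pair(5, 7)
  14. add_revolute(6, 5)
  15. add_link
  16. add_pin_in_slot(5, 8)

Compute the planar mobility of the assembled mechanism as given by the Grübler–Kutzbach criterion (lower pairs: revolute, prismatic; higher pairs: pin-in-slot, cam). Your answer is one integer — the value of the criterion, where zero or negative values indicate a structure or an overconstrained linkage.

L=1 J1=0 J2=0
add link → L=2 J1=0 J2=0
P@0,1 dof=1 J1 → L=2 J1=1 J2=0
add link → L=3 J1=1 J2=0
add link → L=4 J1=1 J2=0
add link → L=5 J1=1 J2=0
add link → L=6 J1=1 J2=0
PS@4,3 dof=2 J2 → L=6 J1=1 J2=1
add link → L=7 J1=1 J2=1
PS@1,5 dof=2 J2 → L=7 J1=1 J2=2
P@0,3 dof=1 J1 → L=7 J1=2 J2=2
P@2,0 dof=1 J1 → L=7 J1=3 J2=2
add link → L=8 J1=3 J2=2
C@5,7 dof=2 J2 → L=8 J1=3 J2=3
R@6,5 dof=1 J1 → L=8 J1=4 J2=3
add link → L=9 J1=4 J2=3
PS@5,8 dof=2 J2 → L=9 J1=4 J2=4
M=3(L−1)−2J1−J2=3·8−2·4−4=12

M = 12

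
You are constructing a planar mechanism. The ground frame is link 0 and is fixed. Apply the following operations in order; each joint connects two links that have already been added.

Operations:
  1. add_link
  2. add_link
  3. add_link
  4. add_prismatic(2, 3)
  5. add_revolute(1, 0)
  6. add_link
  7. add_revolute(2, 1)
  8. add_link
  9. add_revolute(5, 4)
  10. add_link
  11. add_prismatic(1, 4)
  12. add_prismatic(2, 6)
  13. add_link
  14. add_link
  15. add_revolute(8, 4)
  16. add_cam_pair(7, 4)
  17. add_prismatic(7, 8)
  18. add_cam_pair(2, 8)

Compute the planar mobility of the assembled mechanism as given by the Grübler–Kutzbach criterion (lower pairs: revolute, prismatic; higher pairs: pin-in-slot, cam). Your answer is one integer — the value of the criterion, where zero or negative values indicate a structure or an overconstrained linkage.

M = 6

(L,J1,J2)=(1,0,0); link0 fixed
link1: (2,0,0)
link2: (3,0,0)
link3: (4,0,0)
P 2-3 [J1]: (4,1,0)
R 1-0 [J1]: (4,2,0)
link4: (5,2,0)
R 2-1 [J1]: (5,3,0)
link5: (6,3,0)
R 5-4 [J1]: (6,4,0)
link6: (7,4,0)
P 1-4 [J1]: (7,5,0)
P 2-6 [J1]: (7,6,0)
link7: (8,6,0)
link8: (9,6,0)
R 8-4 [J1]: (9,7,0)
C 7-4 [J2]: (9,7,1)
P 7-8 [J1]: (9,8,1)
C 2-8 [J2]: (9,8,2)
Grübler: 3·8 − 2·8 − 2 = 6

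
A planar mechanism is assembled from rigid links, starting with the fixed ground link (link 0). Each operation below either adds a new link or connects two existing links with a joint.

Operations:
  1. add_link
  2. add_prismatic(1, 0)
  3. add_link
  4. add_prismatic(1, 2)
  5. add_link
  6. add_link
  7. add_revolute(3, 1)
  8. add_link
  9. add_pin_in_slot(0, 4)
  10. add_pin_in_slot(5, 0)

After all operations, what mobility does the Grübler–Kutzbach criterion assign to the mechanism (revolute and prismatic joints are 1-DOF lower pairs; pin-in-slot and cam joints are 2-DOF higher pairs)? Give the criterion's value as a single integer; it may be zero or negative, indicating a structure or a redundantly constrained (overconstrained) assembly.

M = 7

(L,J1,J2)=(1,0,0); link0 fixed
link1: (2,0,0)
P 1-0 [J1]: (2,1,0)
link2: (3,1,0)
P 1-2 [J1]: (3,2,0)
link3: (4,2,0)
link4: (5,2,0)
R 3-1 [J1]: (5,3,0)
link5: (6,3,0)
PS 0-4 [J2]: (6,3,1)
PS 5-0 [J2]: (6,3,2)
Grübler: 3·5 − 2·3 − 2 = 7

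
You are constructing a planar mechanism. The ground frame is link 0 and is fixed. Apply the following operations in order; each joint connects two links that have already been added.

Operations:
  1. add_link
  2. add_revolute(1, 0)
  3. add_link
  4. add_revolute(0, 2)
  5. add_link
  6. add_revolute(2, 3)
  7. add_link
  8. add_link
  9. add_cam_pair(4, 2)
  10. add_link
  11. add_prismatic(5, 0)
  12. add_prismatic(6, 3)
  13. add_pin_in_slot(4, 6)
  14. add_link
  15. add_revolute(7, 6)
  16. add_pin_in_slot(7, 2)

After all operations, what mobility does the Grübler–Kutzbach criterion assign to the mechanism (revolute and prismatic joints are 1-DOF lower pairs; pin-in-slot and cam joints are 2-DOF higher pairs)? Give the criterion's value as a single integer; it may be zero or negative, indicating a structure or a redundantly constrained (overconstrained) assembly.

[1;0;0] (link 0 is ground)
L+ [2;0;0]
R(1,0)∈J1 [2;1;0]
L+ [3;1;0]
R(0,2)∈J1 [3;2;0]
L+ [4;2;0]
R(2,3)∈J1 [4;3;0]
L+ [5;3;0]
L+ [6;3;0]
C(4,2)∈J2 [6;3;1]
L+ [7;3;1]
P(5,0)∈J1 [7;4;1]
P(6,3)∈J1 [7;5;1]
PS(4,6)∈J2 [7;5;2]
L+ [8;5;2]
R(7,6)∈J1 [8;6;2]
PS(7,2)∈J2 [8;6;3]
mobility = 21 − 12 − 3 = 6

M = 6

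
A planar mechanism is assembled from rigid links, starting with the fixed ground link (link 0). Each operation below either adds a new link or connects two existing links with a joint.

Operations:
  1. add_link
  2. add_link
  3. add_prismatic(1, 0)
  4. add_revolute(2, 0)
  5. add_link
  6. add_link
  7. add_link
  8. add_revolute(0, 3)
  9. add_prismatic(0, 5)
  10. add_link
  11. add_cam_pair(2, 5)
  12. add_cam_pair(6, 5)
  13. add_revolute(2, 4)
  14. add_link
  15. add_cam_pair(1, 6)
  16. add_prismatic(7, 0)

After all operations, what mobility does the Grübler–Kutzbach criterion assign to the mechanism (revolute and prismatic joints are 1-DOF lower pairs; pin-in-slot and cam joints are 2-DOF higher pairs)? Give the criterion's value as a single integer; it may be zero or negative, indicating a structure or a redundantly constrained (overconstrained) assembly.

(L,J1,J2)=(1,0,0); link0 fixed
link1: (2,0,0)
link2: (3,0,0)
P 1-0 [J1]: (3,1,0)
R 2-0 [J1]: (3,2,0)
link3: (4,2,0)
link4: (5,2,0)
link5: (6,2,0)
R 0-3 [J1]: (6,3,0)
P 0-5 [J1]: (6,4,0)
link6: (7,4,0)
C 2-5 [J2]: (7,4,1)
C 6-5 [J2]: (7,4,2)
R 2-4 [J1]: (7,5,2)
link7: (8,5,2)
C 1-6 [J2]: (8,5,3)
P 7-0 [J1]: (8,6,3)
Grübler: 3·7 − 2·6 − 3 = 6

M = 6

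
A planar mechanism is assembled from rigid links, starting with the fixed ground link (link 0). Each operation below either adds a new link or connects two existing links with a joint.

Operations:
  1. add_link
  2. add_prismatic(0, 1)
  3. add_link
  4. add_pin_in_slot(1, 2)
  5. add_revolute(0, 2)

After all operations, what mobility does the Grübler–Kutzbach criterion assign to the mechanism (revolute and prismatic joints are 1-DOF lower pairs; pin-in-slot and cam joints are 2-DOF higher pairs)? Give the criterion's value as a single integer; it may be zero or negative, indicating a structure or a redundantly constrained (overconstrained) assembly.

M = 1

L=1 J1=0 J2=0
add link → L=2 J1=0 J2=0
P@0,1 dof=1 J1 → L=2 J1=1 J2=0
add link → L=3 J1=1 J2=0
PS@1,2 dof=2 J2 → L=3 J1=1 J2=1
R@0,2 dof=1 J1 → L=3 J1=2 J2=1
M=3(L−1)−2J1−J2=3·2−2·2−1=1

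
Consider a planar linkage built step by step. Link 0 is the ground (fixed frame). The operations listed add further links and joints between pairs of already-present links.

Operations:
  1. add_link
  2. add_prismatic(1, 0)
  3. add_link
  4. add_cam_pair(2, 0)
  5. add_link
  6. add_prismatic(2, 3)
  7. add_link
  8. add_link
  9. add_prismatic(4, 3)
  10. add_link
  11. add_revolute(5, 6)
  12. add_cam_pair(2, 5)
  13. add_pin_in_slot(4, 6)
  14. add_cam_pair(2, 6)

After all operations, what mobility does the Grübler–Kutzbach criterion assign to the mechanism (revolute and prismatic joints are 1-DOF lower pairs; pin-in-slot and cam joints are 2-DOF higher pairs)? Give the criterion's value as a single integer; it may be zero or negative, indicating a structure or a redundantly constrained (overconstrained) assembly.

ground; <1,0,0>
#1 <2,0,0>
P:1↔0 J1 <2,1,0>
#2 <3,1,0>
C:2↔0 J2 <3,1,1>
#3 <4,1,1>
P:2↔3 J1 <4,2,1>
#4 <5,2,1>
#5 <6,2,1>
P:4↔3 J1 <6,3,1>
#6 <7,3,1>
R:5↔6 J1 <7,4,1>
C:2↔5 J2 <7,4,2>
PS:4↔6 J2 <7,4,3>
C:2↔6 J2 <7,4,4>
3×6 − 2×4 − 1×4 = 6

M = 6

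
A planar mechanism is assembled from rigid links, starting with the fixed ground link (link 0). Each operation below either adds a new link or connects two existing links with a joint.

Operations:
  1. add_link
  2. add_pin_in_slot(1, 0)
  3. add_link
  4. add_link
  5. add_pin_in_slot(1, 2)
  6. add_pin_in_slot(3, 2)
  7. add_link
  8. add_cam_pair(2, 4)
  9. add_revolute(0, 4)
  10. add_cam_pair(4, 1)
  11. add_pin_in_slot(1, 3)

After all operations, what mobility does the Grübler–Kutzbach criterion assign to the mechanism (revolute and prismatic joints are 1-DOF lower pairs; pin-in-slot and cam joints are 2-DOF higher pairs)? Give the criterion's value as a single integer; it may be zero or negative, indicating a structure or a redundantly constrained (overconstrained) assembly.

L=1 J1=0 J2=0
add link → L=2 J1=0 J2=0
PS@1,0 dof=2 J2 → L=2 J1=0 J2=1
add link → L=3 J1=0 J2=1
add link → L=4 J1=0 J2=1
PS@1,2 dof=2 J2 → L=4 J1=0 J2=2
PS@3,2 dof=2 J2 → L=4 J1=0 J2=3
add link → L=5 J1=0 J2=3
C@2,4 dof=2 J2 → L=5 J1=0 J2=4
R@0,4 dof=1 J1 → L=5 J1=1 J2=4
C@4,1 dof=2 J2 → L=5 J1=1 J2=5
PS@1,3 dof=2 J2 → L=5 J1=1 J2=6
M=3(L−1)−2J1−J2=3·4−2·1−6=4

M = 4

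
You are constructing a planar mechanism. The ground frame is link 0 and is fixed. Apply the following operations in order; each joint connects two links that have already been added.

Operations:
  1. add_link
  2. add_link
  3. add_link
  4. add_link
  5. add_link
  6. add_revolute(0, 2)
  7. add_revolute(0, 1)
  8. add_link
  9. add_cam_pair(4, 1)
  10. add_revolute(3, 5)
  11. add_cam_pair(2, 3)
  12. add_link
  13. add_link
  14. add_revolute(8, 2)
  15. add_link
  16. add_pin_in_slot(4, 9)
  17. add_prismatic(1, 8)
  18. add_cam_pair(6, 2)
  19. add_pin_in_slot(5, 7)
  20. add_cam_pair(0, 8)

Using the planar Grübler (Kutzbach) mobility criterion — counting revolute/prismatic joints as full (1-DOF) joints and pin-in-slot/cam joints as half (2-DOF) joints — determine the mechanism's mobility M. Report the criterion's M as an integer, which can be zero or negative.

M = 11

[1;0;0] (link 0 is ground)
L+ [2;0;0]
L+ [3;0;0]
L+ [4;0;0]
L+ [5;0;0]
L+ [6;0;0]
R(0,2)∈J1 [6;1;0]
R(0,1)∈J1 [6;2;0]
L+ [7;2;0]
C(4,1)∈J2 [7;2;1]
R(3,5)∈J1 [7;3;1]
C(2,3)∈J2 [7;3;2]
L+ [8;3;2]
L+ [9;3;2]
R(8,2)∈J1 [9;4;2]
L+ [10;4;2]
PS(4,9)∈J2 [10;4;3]
P(1,8)∈J1 [10;5;3]
C(6,2)∈J2 [10;5;4]
PS(5,7)∈J2 [10;5;5]
C(0,8)∈J2 [10;5;6]
mobility = 27 − 10 − 6 = 11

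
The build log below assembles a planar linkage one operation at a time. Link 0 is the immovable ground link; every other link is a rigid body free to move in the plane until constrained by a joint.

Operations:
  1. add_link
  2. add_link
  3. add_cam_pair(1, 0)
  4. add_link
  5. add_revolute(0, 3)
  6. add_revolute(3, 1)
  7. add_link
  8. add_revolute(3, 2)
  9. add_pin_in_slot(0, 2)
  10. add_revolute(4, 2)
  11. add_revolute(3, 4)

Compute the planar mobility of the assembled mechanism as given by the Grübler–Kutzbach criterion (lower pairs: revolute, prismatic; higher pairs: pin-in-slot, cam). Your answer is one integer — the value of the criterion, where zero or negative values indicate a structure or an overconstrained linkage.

L=1 J1=0 J2=0
add link → L=2 J1=0 J2=0
add link → L=3 J1=0 J2=0
C@1,0 dof=2 J2 → L=3 J1=0 J2=1
add link → L=4 J1=0 J2=1
R@0,3 dof=1 J1 → L=4 J1=1 J2=1
R@3,1 dof=1 J1 → L=4 J1=2 J2=1
add link → L=5 J1=2 J2=1
R@3,2 dof=1 J1 → L=5 J1=3 J2=1
PS@0,2 dof=2 J2 → L=5 J1=3 J2=2
R@4,2 dof=1 J1 → L=5 J1=4 J2=2
R@3,4 dof=1 J1 → L=5 J1=5 J2=2
M=3(L−1)−2J1−J2=3·4−2·5−2=0

M = 0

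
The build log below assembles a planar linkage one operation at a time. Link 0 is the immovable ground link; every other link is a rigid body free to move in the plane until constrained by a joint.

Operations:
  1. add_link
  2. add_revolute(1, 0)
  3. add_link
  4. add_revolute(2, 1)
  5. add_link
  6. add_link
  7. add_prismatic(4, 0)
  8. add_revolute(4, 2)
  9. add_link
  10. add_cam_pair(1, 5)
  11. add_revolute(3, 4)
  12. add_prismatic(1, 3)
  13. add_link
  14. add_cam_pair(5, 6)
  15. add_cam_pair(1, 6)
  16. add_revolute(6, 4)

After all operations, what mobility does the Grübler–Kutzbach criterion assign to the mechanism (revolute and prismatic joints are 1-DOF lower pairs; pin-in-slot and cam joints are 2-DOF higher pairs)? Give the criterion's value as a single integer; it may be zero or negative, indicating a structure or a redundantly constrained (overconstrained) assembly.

L=1 J1=0 J2=0
add link → L=2 J1=0 J2=0
R@1,0 dof=1 J1 → L=2 J1=1 J2=0
add link → L=3 J1=1 J2=0
R@2,1 dof=1 J1 → L=3 J1=2 J2=0
add link → L=4 J1=2 J2=0
add link → L=5 J1=2 J2=0
P@4,0 dof=1 J1 → L=5 J1=3 J2=0
R@4,2 dof=1 J1 → L=5 J1=4 J2=0
add link → L=6 J1=4 J2=0
C@1,5 dof=2 J2 → L=6 J1=4 J2=1
R@3,4 dof=1 J1 → L=6 J1=5 J2=1
P@1,3 dof=1 J1 → L=6 J1=6 J2=1
add link → L=7 J1=6 J2=1
C@5,6 dof=2 J2 → L=7 J1=6 J2=2
C@1,6 dof=2 J2 → L=7 J1=6 J2=3
R@6,4 dof=1 J1 → L=7 J1=7 J2=3
M=3(L−1)−2J1−J2=3·6−2·7−3=1

M = 1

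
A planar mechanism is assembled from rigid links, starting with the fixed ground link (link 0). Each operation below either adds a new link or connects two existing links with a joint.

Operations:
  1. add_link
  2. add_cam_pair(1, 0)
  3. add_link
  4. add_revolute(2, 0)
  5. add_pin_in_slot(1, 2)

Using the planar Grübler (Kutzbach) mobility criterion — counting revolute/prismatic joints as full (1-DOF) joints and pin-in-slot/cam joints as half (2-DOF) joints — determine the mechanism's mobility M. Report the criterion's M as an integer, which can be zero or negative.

M = 2

ground; <1,0,0>
#1 <2,0,0>
C:1↔0 J2 <2,0,1>
#2 <3,0,1>
R:2↔0 J1 <3,1,1>
PS:1↔2 J2 <3,1,2>
3×2 − 2×1 − 1×2 = 2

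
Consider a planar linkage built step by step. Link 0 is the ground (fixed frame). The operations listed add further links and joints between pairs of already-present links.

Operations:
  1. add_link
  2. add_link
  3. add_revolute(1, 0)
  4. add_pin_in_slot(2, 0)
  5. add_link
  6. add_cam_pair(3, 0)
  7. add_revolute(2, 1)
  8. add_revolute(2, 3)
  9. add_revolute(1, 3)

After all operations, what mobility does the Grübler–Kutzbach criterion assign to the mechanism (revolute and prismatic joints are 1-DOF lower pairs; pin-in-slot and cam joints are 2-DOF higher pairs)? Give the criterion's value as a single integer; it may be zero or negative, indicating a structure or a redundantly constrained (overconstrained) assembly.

(L,J1,J2)=(1,0,0); link0 fixed
link1: (2,0,0)
link2: (3,0,0)
R 1-0 [J1]: (3,1,0)
PS 2-0 [J2]: (3,1,1)
link3: (4,1,1)
C 3-0 [J2]: (4,1,2)
R 2-1 [J1]: (4,2,2)
R 2-3 [J1]: (4,3,2)
R 1-3 [J1]: (4,4,2)
Grübler: 3·3 − 2·4 − 2 = -1

M = -1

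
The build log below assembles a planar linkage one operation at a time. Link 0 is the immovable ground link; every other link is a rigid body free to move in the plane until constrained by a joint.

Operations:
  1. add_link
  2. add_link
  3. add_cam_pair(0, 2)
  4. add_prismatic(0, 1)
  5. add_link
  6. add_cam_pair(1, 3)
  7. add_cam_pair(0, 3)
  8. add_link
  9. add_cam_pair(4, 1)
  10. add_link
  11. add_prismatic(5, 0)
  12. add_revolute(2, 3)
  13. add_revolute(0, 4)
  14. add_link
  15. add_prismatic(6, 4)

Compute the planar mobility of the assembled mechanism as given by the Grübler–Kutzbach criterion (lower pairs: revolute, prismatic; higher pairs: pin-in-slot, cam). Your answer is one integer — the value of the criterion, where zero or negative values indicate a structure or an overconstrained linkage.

M = 4

[1;0;0] (link 0 is ground)
L+ [2;0;0]
L+ [3;0;0]
C(0,2)∈J2 [3;0;1]
P(0,1)∈J1 [3;1;1]
L+ [4;1;1]
C(1,3)∈J2 [4;1;2]
C(0,3)∈J2 [4;1;3]
L+ [5;1;3]
C(4,1)∈J2 [5;1;4]
L+ [6;1;4]
P(5,0)∈J1 [6;2;4]
R(2,3)∈J1 [6;3;4]
R(0,4)∈J1 [6;4;4]
L+ [7;4;4]
P(6,4)∈J1 [7;5;4]
mobility = 18 − 10 − 4 = 4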